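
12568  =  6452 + 6116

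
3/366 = 1/122 = 0.01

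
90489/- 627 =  - 145 + 142/209 = - 144.32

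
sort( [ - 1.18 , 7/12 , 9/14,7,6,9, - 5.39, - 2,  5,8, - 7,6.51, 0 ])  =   [ - 7, - 5.39,-2, - 1.18, 0, 7/12, 9/14, 5,6,6.51,7,8,9] 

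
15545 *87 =1352415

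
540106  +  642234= 1182340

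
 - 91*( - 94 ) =8554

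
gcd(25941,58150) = 1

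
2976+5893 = 8869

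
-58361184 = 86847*(  -  672) 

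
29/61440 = 29/61440  =  0.00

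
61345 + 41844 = 103189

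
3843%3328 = 515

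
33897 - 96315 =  - 62418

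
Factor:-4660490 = -2^1*5^1*23^2*881^1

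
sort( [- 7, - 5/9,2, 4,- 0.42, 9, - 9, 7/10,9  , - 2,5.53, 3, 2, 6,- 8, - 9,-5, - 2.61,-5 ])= [ - 9, - 9,-8,-7, - 5,-5,-2.61,  -  2, - 5/9,-0.42, 7/10, 2,  2, 3, 4,5.53, 6, 9, 9 ]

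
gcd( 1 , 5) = 1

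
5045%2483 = 79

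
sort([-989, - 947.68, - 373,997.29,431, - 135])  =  [ - 989, - 947.68, - 373, - 135,431,997.29]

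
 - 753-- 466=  - 287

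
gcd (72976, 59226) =2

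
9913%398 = 361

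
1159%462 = 235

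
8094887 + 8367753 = 16462640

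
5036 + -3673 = 1363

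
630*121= 76230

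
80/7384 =10/923  =  0.01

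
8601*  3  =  25803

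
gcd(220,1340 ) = 20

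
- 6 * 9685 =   -  58110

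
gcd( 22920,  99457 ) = 1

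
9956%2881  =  1313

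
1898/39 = 48 + 2/3  =  48.67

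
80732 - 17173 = 63559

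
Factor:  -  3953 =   -  59^1*67^1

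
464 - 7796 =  - 7332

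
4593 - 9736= -5143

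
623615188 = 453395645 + 170219543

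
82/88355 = 2/2155  =  0.00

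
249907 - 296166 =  -46259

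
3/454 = 3/454 = 0.01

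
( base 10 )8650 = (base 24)f0a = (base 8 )20712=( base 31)901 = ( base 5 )234100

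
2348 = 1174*2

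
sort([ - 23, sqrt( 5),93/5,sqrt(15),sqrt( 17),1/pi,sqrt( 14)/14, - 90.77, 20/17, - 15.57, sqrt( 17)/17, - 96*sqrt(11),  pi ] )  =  [ - 96*sqrt( 11 ), - 90.77, - 23,- 15.57,sqrt(17)/17, sqrt(14)/14, 1/pi,20/17,sqrt(5),pi, sqrt (15), sqrt(17 ) , 93/5] 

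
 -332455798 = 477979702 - 810435500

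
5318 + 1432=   6750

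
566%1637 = 566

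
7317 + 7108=14425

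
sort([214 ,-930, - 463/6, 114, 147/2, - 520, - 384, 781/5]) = [ - 930,  -  520, - 384, - 463/6,147/2, 114, 781/5, 214 ] 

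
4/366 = 2/183 = 0.01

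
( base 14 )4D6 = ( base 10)972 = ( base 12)690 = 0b1111001100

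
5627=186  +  5441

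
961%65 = 51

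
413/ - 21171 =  - 1 + 20758/21171 = - 0.02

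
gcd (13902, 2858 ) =2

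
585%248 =89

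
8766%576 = 126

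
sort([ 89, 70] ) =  [ 70 , 89]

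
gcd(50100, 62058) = 6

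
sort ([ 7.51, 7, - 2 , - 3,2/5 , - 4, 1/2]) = [-4, - 3, - 2, 2/5, 1/2, 7, 7.51]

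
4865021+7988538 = 12853559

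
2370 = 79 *30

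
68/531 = 68/531 = 0.13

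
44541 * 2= 89082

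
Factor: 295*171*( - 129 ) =- 3^3*5^1* 19^1*43^1*59^1 = - 6507405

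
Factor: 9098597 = 41^1*313^1*709^1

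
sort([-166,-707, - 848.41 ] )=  [  -  848.41,-707,  -  166] 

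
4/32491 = 4/32491 = 0.00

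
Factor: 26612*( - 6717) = -178752804= - 2^2*3^1*2239^1*6653^1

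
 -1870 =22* ( - 85)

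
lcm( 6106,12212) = 12212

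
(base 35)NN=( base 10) 828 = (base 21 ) 1i9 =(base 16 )33c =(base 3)1010200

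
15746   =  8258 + 7488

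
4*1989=7956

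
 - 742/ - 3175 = 742/3175 = 0.23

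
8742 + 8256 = 16998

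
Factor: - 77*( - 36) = 2772 =2^2* 3^2*7^1*11^1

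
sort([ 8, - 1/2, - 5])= [ - 5, - 1/2,8]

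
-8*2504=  - 20032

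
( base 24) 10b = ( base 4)21023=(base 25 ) nc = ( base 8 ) 1113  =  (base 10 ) 587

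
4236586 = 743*5702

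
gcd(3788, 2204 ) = 4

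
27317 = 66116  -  38799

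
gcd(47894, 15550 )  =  622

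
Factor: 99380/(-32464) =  - 2^ ( - 2 )* 5^1*2029^( - 1)*4969^1 = - 24845/8116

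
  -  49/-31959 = 49/31959 = 0.00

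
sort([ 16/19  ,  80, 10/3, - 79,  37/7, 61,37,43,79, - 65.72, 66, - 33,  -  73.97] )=[ - 79,-73.97, - 65.72, - 33,16/19, 10/3,  37/7,  37,43, 61, 66, 79  ,  80]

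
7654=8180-526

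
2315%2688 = 2315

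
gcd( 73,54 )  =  1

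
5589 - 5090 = 499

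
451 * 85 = 38335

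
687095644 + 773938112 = 1461033756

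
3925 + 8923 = 12848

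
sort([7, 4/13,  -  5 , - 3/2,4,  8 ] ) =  [ - 5, - 3/2,4/13 , 4, 7,8 ] 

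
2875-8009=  - 5134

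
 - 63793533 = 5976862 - 69770395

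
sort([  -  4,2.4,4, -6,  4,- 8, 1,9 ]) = [  -  8, - 6,  -  4,1 , 2.4, 4,4,9]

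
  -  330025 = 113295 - 443320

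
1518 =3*506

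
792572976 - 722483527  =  70089449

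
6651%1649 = 55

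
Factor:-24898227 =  - 3^1*19^1*436811^1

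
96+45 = 141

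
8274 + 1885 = 10159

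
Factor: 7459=7459^1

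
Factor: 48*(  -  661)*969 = -2^4*3^2*17^1*19^1*661^1 = - 30744432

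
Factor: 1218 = 2^1*3^1 * 7^1*29^1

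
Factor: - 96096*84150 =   -  2^6*  3^3*5^2*7^1 * 11^2*13^1 *17^1 = - 8086478400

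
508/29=17 + 15/29= 17.52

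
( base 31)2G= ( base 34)2A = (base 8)116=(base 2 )1001110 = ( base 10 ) 78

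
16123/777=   20 + 583/777 =20.75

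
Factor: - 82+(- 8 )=-2^1*3^2*5^1 = - 90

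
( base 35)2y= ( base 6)252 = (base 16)68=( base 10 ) 104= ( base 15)6E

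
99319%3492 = 1543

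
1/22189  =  1/22189 = 0.00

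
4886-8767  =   - 3881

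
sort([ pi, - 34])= [ - 34,pi]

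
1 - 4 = -3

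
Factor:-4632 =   -  2^3 * 3^1*193^1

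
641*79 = 50639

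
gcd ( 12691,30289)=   7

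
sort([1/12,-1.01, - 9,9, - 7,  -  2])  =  [-9, - 7, - 2,-1.01,1/12,9]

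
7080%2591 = 1898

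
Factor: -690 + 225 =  -465 = -3^1*5^1 * 31^1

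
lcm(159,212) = 636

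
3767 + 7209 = 10976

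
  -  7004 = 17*(-412 ) 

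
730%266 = 198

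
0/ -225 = 0/1 = - 0.00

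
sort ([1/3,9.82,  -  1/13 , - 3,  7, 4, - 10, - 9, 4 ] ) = [-10, - 9, - 3, - 1/13,1/3 , 4 , 4,7,9.82 ] 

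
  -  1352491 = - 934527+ - 417964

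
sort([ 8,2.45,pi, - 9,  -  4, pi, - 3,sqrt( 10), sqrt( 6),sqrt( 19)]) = [ - 9, - 4,-3,sqrt ( 6 ),2.45,  pi, pi,sqrt( 10 ) , sqrt( 19),8]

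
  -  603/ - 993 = 201/331 = 0.61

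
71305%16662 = 4657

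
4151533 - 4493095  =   - 341562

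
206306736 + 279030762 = 485337498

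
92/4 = 23 = 23.00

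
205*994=203770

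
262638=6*43773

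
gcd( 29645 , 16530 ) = 5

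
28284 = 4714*6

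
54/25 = 54/25 = 2.16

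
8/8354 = 4/4177=0.00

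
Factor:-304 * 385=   -  117040 = -2^4 * 5^1 *7^1 *11^1*19^1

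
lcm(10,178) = 890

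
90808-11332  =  79476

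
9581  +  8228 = 17809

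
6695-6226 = 469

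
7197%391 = 159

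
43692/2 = 21846 = 21846.00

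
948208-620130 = 328078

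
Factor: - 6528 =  - 2^7*3^1*17^1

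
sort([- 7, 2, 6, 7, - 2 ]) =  [ - 7, - 2, 2,  6, 7] 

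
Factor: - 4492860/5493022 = - 2246430/2746511 = -2^1*3^1*5^1  *  103^1*727^1*2746511^( - 1)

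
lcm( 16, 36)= 144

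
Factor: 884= 2^2*13^1 * 17^1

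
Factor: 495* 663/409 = 328185/409  =  3^3 * 5^1*11^1*13^1 * 17^1*409^( - 1)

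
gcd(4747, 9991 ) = 1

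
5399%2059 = 1281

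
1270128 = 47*27024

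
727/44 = 16+ 23/44= 16.52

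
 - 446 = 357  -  803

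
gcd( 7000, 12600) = 1400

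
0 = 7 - 7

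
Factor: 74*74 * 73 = 399748 = 2^2*37^2*73^1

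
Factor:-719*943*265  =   - 5^1*23^1*41^1*53^1*719^1= - 179674505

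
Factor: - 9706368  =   - 2^7*3^1*7^1*23^1*157^1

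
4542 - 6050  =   - 1508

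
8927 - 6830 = 2097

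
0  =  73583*0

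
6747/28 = 240 + 27/28 = 240.96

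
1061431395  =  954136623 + 107294772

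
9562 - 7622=1940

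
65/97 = 65/97 = 0.67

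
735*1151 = 845985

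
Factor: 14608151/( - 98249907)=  - 3^( - 1) * 7^( - 1 )*17^1 * 23^1*37361^1*4678567^( - 1) 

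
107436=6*17906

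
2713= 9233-6520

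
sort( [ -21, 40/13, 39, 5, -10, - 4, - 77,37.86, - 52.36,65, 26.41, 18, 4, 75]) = [-77, -52.36, - 21, - 10,  -  4,40/13, 4, 5, 18,26.41, 37.86, 39,65, 75 ] 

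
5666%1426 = 1388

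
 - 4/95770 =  - 2/47885 = - 0.00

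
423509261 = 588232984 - 164723723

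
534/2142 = 89/357 = 0.25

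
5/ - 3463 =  - 5/3463 =-  0.00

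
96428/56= 24107/14 = 1721.93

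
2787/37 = 2787/37 = 75.32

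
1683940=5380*313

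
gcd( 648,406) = 2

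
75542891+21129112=96672003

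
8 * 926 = 7408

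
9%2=1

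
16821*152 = 2556792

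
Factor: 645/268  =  2^ ( - 2 )*3^1*5^1*43^1*67^( - 1 ) 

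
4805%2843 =1962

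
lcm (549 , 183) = 549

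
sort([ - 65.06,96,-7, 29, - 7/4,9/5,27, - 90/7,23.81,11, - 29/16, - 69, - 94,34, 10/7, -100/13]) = [ - 94, - 69,-65.06, -90/7, - 100/13,  -  7,- 29/16, - 7/4, 10/7,  9/5,11,23.81,27, 29, 34, 96]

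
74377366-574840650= - 500463284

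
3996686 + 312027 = 4308713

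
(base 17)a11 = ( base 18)8HA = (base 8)5534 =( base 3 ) 10222201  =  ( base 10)2908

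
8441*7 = 59087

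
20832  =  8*2604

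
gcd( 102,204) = 102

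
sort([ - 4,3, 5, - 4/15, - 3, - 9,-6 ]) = [ - 9, - 6, - 4,-3,- 4/15, 3,5] 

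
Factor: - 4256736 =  - 2^5*3^1 *11^1 * 29^1 * 139^1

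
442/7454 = 221/3727 = 0.06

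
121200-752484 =- 631284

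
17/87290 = 17/87290 = 0.00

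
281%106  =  69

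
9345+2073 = 11418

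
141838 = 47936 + 93902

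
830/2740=83/274 = 0.30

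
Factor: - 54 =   -  2^1 * 3^3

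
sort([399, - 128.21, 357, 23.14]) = [-128.21 , 23.14,357,399]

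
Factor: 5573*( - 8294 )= - 2^1 * 11^1 * 13^1 * 29^1*5573^1  =  - 46222462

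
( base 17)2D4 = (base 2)1100100011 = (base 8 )1443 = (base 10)803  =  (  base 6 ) 3415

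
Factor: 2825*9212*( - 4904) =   -  127621205600 = - 2^5*5^2*7^2 * 47^1*113^1*613^1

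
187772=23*8164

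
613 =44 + 569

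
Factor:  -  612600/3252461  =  -2^3*3^1*5^2*139^ (-1 ) *1021^1 * 23399^(  -  1 ) 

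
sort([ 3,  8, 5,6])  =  [3,5,6,8] 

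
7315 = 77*95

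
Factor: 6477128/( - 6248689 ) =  - 2^3*7^1 * 115663^1 * 6248689^( - 1)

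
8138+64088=72226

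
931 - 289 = 642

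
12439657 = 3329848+9109809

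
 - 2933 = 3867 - 6800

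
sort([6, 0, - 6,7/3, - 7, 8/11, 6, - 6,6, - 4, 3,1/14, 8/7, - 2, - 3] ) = [-7,-6,-6, - 4,-3 , -2  ,  0,1/14, 8/11,8/7, 7/3, 3, 6, 6, 6 ]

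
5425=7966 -2541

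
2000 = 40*50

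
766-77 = 689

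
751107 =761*987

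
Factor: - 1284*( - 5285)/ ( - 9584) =- 1696485/2396 = -  2^(  -  2)*3^1*5^1 * 7^1*107^1 * 151^1*599^( - 1 ) 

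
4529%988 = 577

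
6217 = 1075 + 5142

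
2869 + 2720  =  5589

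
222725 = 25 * 8909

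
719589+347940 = 1067529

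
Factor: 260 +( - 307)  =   - 47 = -  47^1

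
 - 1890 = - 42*45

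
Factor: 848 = 2^4*53^1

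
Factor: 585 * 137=3^2*5^1*13^1 * 137^1  =  80145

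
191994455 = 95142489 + 96851966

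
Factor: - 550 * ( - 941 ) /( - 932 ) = - 258775/466= - 2^( - 1 )*5^2*11^1*233^( - 1)*941^1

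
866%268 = 62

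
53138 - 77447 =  - 24309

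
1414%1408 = 6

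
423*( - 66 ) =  - 27918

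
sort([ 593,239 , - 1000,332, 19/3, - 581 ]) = [ - 1000,-581,19/3,239, 332,593] 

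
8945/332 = 26 + 313/332  =  26.94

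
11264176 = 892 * 12628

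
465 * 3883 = 1805595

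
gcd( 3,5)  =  1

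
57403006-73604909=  - 16201903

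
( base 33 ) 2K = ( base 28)32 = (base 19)4A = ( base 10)86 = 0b1010110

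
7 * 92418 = 646926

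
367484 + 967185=1334669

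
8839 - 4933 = 3906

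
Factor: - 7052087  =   - 7^1*1007441^1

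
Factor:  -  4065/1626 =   -  2^(-1)*5^1 = -5/2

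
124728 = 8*15591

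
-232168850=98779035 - 330947885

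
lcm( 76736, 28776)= 230208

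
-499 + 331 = -168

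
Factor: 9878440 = 2^3*5^1*11^2 *13^1*157^1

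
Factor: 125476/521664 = 127/528 = 2^( - 4 )*3^ ( - 1) *11^( - 1 ) * 127^1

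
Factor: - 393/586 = -2^( - 1)*3^1 * 131^1*293^( - 1)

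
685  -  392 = 293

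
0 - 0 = 0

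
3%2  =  1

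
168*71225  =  11965800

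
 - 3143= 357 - 3500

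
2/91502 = 1/45751 = 0.00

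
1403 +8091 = 9494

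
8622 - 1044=7578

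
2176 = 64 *34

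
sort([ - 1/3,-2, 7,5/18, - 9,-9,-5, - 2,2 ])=[-9,- 9,-5,-2,  -  2,-1/3, 5/18,2, 7]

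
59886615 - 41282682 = 18603933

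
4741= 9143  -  4402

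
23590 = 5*4718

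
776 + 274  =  1050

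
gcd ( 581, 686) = 7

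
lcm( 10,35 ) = 70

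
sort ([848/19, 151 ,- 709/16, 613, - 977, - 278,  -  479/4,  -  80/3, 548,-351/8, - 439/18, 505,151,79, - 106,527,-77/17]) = [ - 977, - 278,-479/4 ,-106,  -  709/16, - 351/8, - 80/3, - 439/18, - 77/17, 848/19 , 79 , 151,  151, 505,  527, 548,613]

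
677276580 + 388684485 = 1065961065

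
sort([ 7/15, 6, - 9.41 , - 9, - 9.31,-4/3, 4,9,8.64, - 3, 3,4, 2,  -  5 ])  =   [ - 9.41,  -  9.31, - 9,-5, - 3, - 4/3,7/15, 2 , 3,4,4,6,8.64,9]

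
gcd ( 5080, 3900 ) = 20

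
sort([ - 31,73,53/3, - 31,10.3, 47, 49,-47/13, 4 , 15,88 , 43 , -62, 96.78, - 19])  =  [-62, -31, - 31, - 19, - 47/13, 4, 10.3,15,53/3, 43, 47,49, 73, 88,96.78]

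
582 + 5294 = 5876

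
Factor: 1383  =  3^1*461^1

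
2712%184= 136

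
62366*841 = 52449806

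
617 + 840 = 1457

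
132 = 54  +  78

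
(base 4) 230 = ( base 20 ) 24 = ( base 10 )44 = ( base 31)1d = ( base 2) 101100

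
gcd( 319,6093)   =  1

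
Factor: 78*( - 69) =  - 5382  =  - 2^1*3^2 * 13^1*23^1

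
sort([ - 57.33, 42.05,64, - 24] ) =[-57.33, - 24, 42.05, 64 ] 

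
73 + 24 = 97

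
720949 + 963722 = 1684671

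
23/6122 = 23/6122 = 0.00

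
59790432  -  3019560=56770872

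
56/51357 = 56/51357 = 0.00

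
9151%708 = 655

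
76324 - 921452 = -845128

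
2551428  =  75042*34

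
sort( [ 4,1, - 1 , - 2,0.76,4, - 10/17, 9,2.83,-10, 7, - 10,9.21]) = [-10,-10, - 2 , - 1, - 10/17,0.76,1 , 2.83,4 , 4, 7, 9,  9.21 ]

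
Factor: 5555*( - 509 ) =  - 2827495 = -5^1*11^1*101^1*509^1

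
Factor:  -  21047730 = -2^1 * 3^1*5^1 * 11^1*63781^1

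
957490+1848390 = 2805880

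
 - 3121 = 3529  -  6650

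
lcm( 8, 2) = 8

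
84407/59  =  84407/59 = 1430.63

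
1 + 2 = 3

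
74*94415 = 6986710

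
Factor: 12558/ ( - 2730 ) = - 5^(-1)*23^1 = - 23/5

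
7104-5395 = 1709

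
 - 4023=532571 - 536594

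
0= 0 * 22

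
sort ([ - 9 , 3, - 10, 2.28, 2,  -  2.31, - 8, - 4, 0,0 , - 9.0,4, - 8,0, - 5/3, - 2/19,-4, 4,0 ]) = [ - 10, - 9, - 9.0, - 8,- 8,-4, - 4,-2.31, - 5/3,-2/19,0,0, 0,0, 2,2.28,3, 4, 4 ]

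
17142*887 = 15204954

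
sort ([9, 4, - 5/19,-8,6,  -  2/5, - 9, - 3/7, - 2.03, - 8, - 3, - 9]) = [ - 9, - 9, - 8 , - 8,-3, - 2.03, - 3/7, - 2/5, - 5/19,4 , 6, 9]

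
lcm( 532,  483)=36708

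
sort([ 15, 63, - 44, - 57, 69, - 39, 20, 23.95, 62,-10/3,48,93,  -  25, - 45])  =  [  -  57, - 45, - 44,  -  39, - 25, - 10/3,15,20, 23.95, 48,62, 63 , 69, 93]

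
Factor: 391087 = 47^1*53^1 * 157^1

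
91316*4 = 365264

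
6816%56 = 40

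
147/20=7 + 7/20  =  7.35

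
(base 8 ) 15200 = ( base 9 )10267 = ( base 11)5108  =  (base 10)6784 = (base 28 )8i8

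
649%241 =167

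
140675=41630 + 99045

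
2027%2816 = 2027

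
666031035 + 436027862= 1102058897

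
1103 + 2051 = 3154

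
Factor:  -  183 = - 3^1*61^1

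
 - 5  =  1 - 6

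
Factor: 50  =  2^1*5^2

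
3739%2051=1688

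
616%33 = 22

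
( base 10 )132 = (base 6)340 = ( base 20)6C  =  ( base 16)84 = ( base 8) 204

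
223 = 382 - 159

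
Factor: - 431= - 431^1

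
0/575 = 0=0.00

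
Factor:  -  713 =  - 23^1*31^1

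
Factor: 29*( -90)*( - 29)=2^1*3^2 * 5^1*29^2 =75690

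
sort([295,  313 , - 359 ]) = [  -  359,295, 313 ] 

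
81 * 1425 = 115425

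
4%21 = 4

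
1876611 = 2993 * 627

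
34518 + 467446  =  501964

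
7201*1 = 7201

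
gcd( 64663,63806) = 1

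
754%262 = 230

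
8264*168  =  1388352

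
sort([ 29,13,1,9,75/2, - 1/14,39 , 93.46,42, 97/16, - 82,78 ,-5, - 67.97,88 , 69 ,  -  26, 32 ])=[ - 82, - 67.97, - 26,-5,-1/14,1,97/16 , 9, 13,29,32,75/2,39,42,69,  78, 88, 93.46 ]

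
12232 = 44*278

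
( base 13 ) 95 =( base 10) 122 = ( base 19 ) 68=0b1111010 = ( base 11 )101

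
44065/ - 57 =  - 44065/57 = -  773.07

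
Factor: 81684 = 2^2*3^2*2269^1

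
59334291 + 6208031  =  65542322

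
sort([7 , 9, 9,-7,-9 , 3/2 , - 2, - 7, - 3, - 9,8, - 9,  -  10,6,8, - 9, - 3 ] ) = [ - 10, - 9, - 9, - 9, - 9, - 7,-7,- 3, - 3, - 2, 3/2,6,7,8,8,9,9]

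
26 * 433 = 11258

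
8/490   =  4/245 = 0.02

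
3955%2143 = 1812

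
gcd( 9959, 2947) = 1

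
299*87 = 26013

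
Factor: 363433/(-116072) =- 2^( - 3 ) * 7^2*11^( - 1 ) * 1319^(  -  1 )*7417^1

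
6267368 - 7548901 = -1281533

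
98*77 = 7546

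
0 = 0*4369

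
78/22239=26/7413= 0.00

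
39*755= 29445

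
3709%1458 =793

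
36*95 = 3420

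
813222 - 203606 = 609616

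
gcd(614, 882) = 2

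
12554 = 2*6277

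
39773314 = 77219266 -37445952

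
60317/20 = 60317/20 = 3015.85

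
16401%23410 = 16401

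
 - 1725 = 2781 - 4506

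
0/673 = 0 = 0.00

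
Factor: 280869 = 3^1*251^1*373^1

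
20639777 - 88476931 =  - 67837154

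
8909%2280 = 2069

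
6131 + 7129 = 13260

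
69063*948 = 65471724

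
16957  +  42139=59096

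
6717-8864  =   - 2147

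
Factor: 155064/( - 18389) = -312/37 = - 2^3*3^1*13^1*37^( - 1 ) 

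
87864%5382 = 1752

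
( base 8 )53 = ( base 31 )1c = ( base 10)43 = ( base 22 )1l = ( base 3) 1121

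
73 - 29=44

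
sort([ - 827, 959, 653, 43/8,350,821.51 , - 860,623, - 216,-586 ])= [ - 860, - 827, -586,-216 , 43/8,350,623,653,821.51 , 959] 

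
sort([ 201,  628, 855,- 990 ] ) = [ - 990, 201, 628,855 ] 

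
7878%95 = 88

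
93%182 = 93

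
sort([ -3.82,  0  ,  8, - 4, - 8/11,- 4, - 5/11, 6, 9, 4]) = [ - 4, - 4, - 3.82, - 8/11, - 5/11, 0, 4,6 , 8, 9 ]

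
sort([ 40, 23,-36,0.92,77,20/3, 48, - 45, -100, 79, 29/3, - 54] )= [ - 100,  -  54, - 45,-36, 0.92, 20/3, 29/3,  23,40 , 48,77,79]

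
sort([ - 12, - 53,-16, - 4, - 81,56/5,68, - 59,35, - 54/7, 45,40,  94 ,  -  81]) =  [ - 81, - 81, - 59, - 53, - 16, - 12, - 54/7  ,-4, 56/5 , 35, 40, 45, 68,  94] 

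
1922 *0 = 0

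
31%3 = 1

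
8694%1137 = 735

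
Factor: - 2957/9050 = -2^( - 1 )*5^(-2 )*181^( - 1 )*2957^1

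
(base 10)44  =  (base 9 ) 48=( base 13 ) 35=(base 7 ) 62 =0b101100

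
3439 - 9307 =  - 5868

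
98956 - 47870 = 51086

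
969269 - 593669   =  375600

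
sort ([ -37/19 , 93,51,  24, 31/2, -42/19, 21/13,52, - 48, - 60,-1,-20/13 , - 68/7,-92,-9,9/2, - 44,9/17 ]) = [-92, - 60, - 48, - 44, - 68/7,-9, - 42/19,-37/19, - 20/13 , - 1, 9/17, 21/13 , 9/2,31/2, 24  ,  51 , 52 , 93 ] 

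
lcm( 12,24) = 24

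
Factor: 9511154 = 2^1*59^1 *80603^1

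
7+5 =12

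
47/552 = 47/552 = 0.09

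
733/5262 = 733/5262 = 0.14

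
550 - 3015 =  - 2465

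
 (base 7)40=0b11100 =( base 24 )14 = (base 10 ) 28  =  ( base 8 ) 34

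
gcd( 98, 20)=2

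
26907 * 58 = 1560606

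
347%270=77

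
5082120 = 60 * 84702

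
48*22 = 1056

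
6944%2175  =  419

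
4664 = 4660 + 4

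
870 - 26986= - 26116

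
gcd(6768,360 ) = 72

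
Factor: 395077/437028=2^( - 2)*3^( - 1 )*79^(-1 )*857^1 = 857/948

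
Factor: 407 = 11^1* 37^1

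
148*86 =12728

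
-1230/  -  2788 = 15/34 = 0.44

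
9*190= 1710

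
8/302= 4/151 = 0.03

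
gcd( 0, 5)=5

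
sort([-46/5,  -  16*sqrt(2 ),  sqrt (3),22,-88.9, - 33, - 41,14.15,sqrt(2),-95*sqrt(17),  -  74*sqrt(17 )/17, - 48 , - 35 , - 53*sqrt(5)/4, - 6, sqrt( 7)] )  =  [ - 95*sqrt(17), - 88.9, - 48,  -  41 , - 35, - 33, - 53 * sqrt ( 5 ) /4, - 16*sqrt( 2), - 74*sqrt( 17 ) /17, - 46/5, - 6 , sqrt( 2),sqrt( 3),sqrt( 7), 14.15, 22] 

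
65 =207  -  142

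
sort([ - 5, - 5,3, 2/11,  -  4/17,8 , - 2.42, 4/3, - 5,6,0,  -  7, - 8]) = [ -8, - 7, - 5, - 5, - 5, - 2.42, - 4/17,0,2/11,4/3,3, 6,8 ]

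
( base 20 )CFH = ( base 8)11775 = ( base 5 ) 130432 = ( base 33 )4N2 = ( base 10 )5117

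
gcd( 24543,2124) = 9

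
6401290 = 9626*665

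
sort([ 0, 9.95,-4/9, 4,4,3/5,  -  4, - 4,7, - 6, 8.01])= [ - 6, - 4, - 4, - 4/9,0,3/5, 4, 4,  7,8.01, 9.95 ]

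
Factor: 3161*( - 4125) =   -  3^1 *5^3 * 11^1*29^1*109^1 = - 13039125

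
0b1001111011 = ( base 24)12b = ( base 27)ne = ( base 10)635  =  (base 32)JR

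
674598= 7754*87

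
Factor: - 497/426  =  - 2^( - 1 )*3^ ( - 1)*7^1 =-7/6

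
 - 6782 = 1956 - 8738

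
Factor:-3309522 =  - 2^1 * 3^1*551587^1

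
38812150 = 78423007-39610857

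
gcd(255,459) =51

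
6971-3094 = 3877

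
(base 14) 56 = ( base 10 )76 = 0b1001100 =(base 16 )4c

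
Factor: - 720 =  - 2^4*3^2 * 5^1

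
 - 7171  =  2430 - 9601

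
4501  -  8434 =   -  3933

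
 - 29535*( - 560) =16539600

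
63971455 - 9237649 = 54733806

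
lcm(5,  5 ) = 5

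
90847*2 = 181694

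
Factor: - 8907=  - 3^1 * 2969^1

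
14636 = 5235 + 9401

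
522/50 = 261/25  =  10.44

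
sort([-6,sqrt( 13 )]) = [ - 6,sqrt( 13 )]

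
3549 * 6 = 21294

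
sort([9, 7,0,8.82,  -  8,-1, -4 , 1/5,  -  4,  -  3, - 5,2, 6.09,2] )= [ - 8,  -  5,- 4, - 4,  -  3,  -  1,0, 1/5,  2, 2 , 6.09 , 7, 8.82,9] 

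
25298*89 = 2251522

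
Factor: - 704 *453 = -318912  =  -2^6*3^1*11^1*151^1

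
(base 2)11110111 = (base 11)205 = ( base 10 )247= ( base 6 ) 1051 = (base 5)1442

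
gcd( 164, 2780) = 4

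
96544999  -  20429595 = 76115404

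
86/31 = 2+ 24/31 = 2.77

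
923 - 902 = 21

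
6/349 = 6/349 = 0.02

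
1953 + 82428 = 84381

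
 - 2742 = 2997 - 5739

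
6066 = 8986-2920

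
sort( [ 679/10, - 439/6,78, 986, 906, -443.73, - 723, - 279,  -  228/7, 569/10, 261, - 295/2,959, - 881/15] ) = [  -  723,-443.73, - 279, - 295/2, - 439/6, - 881/15, -228/7,569/10 , 679/10,78, 261,906,959,986 ] 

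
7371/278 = 26 + 143/278 = 26.51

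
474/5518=237/2759 = 0.09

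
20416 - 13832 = 6584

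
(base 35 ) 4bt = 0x14c2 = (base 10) 5314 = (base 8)12302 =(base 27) 77M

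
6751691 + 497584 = 7249275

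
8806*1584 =13948704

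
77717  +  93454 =171171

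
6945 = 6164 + 781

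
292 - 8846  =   - 8554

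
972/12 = 81=81.00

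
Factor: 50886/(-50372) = -2^ ( - 1 )* 3^2 * 7^(-2)*11^1 = - 99/98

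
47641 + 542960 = 590601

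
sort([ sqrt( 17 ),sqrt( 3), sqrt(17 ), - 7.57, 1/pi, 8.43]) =[ - 7.57,1/pi, sqrt( 3),sqrt( 17 ) , sqrt( 17),8.43] 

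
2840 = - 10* ( - 284)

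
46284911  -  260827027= -214542116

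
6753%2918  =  917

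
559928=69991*8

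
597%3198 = 597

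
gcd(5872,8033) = 1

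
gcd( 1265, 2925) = 5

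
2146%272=242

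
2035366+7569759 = 9605125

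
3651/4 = 3651/4 = 912.75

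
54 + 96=150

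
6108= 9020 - 2912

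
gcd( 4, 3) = 1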